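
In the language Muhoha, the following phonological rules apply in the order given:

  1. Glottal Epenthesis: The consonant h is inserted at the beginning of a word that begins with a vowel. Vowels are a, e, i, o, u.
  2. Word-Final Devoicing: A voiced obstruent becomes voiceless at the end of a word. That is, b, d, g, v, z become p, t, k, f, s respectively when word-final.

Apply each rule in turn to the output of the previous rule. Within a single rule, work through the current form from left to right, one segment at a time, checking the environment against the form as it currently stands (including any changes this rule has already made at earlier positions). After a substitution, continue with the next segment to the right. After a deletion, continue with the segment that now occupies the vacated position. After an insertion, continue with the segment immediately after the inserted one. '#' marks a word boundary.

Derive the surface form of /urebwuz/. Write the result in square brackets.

[hurebwus]

1 Glottal Epenthesis: [urebwuz] → [hurebwuz]
2 Word-Final Devoicing: [hurebwuz] → [hurebwus]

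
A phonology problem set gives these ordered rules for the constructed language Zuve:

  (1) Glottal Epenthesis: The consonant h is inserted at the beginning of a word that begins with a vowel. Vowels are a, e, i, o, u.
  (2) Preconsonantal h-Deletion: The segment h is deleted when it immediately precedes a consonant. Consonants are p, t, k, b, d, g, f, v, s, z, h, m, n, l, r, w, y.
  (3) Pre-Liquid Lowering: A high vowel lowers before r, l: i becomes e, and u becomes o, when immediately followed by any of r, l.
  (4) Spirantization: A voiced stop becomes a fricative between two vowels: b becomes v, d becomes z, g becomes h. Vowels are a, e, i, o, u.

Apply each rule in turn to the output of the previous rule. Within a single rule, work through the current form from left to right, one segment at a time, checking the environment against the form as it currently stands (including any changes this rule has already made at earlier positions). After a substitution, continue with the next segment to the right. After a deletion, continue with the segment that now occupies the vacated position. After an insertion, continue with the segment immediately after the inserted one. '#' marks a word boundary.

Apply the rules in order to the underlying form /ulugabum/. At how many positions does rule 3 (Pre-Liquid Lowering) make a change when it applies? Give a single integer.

(1) Glottal Epenthesis: [ulugabum] → [hulugabum]
(2) Preconsonantal h-Deletion: no change — [hulugabum]
(3) Pre-Liquid Lowering: [hulugabum] → [holugabum]
(4) Spirantization: [holugabum] → [holuhavum]
Rule 3 changed 1 position(s).

1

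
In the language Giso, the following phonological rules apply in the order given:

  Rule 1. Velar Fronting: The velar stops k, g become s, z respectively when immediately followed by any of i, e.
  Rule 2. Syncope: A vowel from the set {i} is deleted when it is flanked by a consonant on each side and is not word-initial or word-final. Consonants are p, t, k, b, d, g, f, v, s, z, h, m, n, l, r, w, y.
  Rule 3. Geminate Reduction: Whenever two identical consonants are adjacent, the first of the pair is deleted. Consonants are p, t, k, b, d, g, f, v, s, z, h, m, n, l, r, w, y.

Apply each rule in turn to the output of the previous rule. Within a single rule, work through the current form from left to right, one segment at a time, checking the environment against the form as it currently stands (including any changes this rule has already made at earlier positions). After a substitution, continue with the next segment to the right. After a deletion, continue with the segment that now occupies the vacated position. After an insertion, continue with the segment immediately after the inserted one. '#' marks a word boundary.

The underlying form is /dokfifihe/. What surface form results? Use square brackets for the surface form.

[dokfhe]

Rule 1 Velar Fronting: no change — [dokfifihe]
Rule 2 Syncope: [dokfifihe] → [dokffhe]
Rule 3 Geminate Reduction: [dokffhe] → [dokfhe]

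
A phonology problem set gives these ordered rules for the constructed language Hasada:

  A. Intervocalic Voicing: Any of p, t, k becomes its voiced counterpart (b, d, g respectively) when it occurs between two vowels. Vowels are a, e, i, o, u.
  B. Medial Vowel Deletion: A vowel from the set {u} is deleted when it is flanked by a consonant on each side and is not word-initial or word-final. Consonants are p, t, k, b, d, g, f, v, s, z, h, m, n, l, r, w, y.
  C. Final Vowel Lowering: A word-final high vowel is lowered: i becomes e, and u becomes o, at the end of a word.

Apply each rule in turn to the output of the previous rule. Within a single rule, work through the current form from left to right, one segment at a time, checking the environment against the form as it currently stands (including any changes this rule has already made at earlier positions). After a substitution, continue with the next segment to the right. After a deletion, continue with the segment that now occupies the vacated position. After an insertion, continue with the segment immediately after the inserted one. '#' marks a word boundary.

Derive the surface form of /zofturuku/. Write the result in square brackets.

[zoftrgo]

A Intervocalic Voicing: [zofturuku] → [zofturugu]
B Medial Vowel Deletion: [zofturugu] → [zoftrgu]
C Final Vowel Lowering: [zoftrgu] → [zoftrgo]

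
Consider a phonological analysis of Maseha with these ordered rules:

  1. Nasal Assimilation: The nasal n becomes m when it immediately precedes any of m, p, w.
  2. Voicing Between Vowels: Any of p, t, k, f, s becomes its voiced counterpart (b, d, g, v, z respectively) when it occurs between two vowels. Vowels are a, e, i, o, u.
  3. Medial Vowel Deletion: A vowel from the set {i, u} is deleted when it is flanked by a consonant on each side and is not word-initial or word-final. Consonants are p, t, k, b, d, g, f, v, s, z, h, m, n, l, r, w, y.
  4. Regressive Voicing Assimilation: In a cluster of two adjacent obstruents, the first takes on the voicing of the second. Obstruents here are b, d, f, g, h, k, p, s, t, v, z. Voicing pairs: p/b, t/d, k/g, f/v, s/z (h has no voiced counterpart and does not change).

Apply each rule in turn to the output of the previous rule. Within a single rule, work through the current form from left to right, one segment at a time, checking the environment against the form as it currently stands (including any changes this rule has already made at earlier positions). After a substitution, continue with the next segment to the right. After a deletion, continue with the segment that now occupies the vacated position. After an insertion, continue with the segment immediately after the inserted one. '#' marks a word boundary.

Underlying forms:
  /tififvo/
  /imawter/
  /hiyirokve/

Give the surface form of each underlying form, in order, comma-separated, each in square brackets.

/tififvo/:
  1 Nasal Assimilation: no change — [tififvo]
  2 Voicing Between Vowels: [tififvo] → [tivifvo]
  3 Medial Vowel Deletion: [tivifvo] → [tvfvo]
  4 Regressive Voicing Assimilation: [tvfvo] → [dfvvo]
/imawter/:
  1 Nasal Assimilation: no change — [imawter]
  2 Voicing Between Vowels: no change — [imawter]
  3 Medial Vowel Deletion: no change — [imawter]
  4 Regressive Voicing Assimilation: no change — [imawter]
/hiyirokve/:
  1 Nasal Assimilation: no change — [hiyirokve]
  2 Voicing Between Vowels: no change — [hiyirokve]
  3 Medial Vowel Deletion: [hiyirokve] → [hyrokve]
  4 Regressive Voicing Assimilation: [hyrokve] → [hyrogve]

[dfvvo], [imawter], [hyrogve]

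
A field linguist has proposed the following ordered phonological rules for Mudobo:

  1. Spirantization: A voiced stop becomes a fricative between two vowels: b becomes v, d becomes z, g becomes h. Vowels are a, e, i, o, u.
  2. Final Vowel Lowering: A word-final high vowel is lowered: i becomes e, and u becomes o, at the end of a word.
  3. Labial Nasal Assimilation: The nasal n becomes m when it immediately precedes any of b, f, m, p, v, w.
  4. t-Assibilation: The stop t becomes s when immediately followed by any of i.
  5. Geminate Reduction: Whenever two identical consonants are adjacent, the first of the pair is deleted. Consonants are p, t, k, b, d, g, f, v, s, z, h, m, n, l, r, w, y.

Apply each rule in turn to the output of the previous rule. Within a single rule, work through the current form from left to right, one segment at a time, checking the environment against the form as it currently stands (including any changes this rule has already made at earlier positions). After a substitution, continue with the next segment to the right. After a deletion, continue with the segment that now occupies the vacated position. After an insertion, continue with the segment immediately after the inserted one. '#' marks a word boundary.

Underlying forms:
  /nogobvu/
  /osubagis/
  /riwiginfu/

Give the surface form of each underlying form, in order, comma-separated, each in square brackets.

[nohobvo], [osuvahis], [riwihimfo]

/nogobvu/:
  1 Spirantization: [nogobvu] → [nohobvu]
  2 Final Vowel Lowering: [nohobvu] → [nohobvo]
  3 Labial Nasal Assimilation: no change — [nohobvo]
  4 t-Assibilation: no change — [nohobvo]
  5 Geminate Reduction: no change — [nohobvo]
/osubagis/:
  1 Spirantization: [osubagis] → [osuvahis]
  2 Final Vowel Lowering: no change — [osuvahis]
  3 Labial Nasal Assimilation: no change — [osuvahis]
  4 t-Assibilation: no change — [osuvahis]
  5 Geminate Reduction: no change — [osuvahis]
/riwiginfu/:
  1 Spirantization: [riwiginfu] → [riwihinfu]
  2 Final Vowel Lowering: [riwihinfu] → [riwihinfo]
  3 Labial Nasal Assimilation: [riwihinfo] → [riwihimfo]
  4 t-Assibilation: no change — [riwihimfo]
  5 Geminate Reduction: no change — [riwihimfo]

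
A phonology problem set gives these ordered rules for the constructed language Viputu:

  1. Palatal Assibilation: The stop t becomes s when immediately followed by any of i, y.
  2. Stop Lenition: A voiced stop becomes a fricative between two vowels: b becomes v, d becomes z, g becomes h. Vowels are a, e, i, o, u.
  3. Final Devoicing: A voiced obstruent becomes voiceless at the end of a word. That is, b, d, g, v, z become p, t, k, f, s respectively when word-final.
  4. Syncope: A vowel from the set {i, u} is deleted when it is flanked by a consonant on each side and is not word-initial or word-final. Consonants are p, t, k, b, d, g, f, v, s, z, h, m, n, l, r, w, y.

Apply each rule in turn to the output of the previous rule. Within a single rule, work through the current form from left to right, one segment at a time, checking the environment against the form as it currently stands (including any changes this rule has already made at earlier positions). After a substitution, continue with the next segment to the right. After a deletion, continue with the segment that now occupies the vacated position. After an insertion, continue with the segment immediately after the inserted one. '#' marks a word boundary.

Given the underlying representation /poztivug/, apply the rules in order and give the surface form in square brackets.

[pozsvk]

1 Palatal Assibilation: [poztivug] → [pozsivug]
2 Stop Lenition: no change — [pozsivug]
3 Final Devoicing: [pozsivug] → [pozsivuk]
4 Syncope: [pozsivuk] → [pozsvk]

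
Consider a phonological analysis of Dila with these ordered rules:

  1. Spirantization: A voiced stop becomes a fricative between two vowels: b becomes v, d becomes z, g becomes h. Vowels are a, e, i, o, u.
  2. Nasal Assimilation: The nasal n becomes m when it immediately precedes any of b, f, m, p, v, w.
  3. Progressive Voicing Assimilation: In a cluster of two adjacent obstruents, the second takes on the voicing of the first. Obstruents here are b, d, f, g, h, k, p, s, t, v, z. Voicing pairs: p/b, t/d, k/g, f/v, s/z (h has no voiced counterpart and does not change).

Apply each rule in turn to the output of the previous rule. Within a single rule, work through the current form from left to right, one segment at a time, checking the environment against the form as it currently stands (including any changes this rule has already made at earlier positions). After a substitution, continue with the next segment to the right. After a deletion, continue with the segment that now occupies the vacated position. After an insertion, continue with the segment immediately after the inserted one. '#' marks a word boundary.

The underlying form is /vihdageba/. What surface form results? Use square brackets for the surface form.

[vihtaheva]

1 Spirantization: [vihdageba] → [vihdaheva]
2 Nasal Assimilation: no change — [vihdaheva]
3 Progressive Voicing Assimilation: [vihdaheva] → [vihtaheva]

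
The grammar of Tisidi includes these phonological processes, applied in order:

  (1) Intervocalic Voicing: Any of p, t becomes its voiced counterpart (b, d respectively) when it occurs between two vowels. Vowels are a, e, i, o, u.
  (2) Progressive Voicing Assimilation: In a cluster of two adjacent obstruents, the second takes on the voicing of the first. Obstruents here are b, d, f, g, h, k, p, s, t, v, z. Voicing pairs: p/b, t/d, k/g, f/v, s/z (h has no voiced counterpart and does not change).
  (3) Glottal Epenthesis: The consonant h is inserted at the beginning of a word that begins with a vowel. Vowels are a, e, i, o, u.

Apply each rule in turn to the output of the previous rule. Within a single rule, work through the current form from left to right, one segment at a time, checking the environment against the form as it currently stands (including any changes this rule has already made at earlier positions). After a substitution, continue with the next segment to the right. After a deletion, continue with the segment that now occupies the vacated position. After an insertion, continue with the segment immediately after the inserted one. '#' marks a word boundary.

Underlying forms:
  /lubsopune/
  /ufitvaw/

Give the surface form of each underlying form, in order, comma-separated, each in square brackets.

[lubzobune], [hufitfaw]

/lubsopune/:
  (1) Intervocalic Voicing: [lubsopune] → [lubsobune]
  (2) Progressive Voicing Assimilation: [lubsobune] → [lubzobune]
  (3) Glottal Epenthesis: no change — [lubzobune]
/ufitvaw/:
  (1) Intervocalic Voicing: no change — [ufitvaw]
  (2) Progressive Voicing Assimilation: [ufitvaw] → [ufitfaw]
  (3) Glottal Epenthesis: [ufitfaw] → [hufitfaw]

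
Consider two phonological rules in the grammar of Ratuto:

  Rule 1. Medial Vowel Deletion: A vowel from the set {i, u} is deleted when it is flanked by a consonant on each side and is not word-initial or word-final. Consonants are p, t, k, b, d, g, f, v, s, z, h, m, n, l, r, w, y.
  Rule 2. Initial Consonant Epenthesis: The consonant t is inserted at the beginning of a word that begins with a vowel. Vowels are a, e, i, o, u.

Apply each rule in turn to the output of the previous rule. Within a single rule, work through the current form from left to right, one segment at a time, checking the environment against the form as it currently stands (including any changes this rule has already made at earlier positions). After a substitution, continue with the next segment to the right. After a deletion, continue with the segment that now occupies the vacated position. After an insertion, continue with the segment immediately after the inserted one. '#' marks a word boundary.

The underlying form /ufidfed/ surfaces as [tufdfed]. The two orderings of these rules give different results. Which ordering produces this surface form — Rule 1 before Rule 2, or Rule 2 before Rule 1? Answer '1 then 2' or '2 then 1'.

Order 1 then 2:
  1 Medial Vowel Deletion: [ufidfed] → [ufdfed]
  2 Initial Consonant Epenthesis: [ufdfed] → [tufdfed]
  result: [tufdfed]
Order 2 then 1:
  2 Initial Consonant Epenthesis: [ufidfed] → [tufidfed]
  1 Medial Vowel Deletion: [tufidfed] → [tfdfed]
  result: [tfdfed]

1 then 2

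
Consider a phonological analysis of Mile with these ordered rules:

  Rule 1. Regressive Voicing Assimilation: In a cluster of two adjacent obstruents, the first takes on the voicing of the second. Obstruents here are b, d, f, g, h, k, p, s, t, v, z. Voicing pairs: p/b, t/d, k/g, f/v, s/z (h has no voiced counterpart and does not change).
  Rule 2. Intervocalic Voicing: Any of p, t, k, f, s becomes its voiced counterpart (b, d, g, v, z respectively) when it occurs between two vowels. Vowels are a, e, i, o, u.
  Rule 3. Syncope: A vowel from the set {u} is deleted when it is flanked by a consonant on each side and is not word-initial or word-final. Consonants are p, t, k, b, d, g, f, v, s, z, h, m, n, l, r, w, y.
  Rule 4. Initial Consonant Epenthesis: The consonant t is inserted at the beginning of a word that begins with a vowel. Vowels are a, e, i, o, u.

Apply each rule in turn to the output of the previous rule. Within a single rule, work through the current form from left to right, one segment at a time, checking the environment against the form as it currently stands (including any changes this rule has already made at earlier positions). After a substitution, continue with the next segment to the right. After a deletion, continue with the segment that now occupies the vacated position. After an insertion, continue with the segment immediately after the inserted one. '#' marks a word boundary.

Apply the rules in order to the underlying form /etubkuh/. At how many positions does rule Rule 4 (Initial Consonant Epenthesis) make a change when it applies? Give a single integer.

Rule 1 Regressive Voicing Assimilation: [etubkuh] → [etupkuh]
Rule 2 Intervocalic Voicing: [etupkuh] → [edupkuh]
Rule 3 Syncope: [edupkuh] → [edpkh]
Rule 4 Initial Consonant Epenthesis: [edpkh] → [tedpkh]
Rule Rule 4 changed 1 position(s).

1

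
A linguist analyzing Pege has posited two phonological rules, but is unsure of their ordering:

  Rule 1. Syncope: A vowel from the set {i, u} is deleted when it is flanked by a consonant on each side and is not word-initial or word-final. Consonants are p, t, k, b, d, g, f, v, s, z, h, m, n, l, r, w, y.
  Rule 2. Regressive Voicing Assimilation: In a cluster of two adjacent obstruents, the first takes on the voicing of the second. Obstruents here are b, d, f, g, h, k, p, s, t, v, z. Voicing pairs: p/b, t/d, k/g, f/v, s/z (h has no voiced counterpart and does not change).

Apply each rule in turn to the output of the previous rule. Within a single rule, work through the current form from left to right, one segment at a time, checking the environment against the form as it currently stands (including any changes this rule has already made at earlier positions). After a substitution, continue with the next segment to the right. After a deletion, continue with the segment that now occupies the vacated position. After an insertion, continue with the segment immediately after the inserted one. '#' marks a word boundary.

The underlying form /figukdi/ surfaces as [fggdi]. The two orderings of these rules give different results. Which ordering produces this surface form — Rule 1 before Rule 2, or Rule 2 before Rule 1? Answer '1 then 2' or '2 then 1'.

Order 1 then 2:
  1 Syncope: [figukdi] → [fgkdi]
  2 Regressive Voicing Assimilation: [fgkdi] → [vkgdi]
  result: [vkgdi]
Order 2 then 1:
  2 Regressive Voicing Assimilation: [figukdi] → [figugdi]
  1 Syncope: [figugdi] → [fggdi]
  result: [fggdi]

2 then 1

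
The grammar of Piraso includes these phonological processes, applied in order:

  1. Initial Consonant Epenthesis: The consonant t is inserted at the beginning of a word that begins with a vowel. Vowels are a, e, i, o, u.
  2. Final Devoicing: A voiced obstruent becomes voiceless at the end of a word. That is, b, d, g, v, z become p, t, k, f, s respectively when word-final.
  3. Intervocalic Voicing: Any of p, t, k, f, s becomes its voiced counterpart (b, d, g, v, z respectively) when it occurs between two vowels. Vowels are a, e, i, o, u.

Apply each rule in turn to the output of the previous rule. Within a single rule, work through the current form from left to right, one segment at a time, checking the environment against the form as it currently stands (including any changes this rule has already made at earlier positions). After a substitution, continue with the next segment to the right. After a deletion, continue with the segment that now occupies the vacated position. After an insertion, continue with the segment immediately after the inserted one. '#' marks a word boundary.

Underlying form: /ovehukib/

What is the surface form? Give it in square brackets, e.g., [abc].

1 Initial Consonant Epenthesis: [ovehukib] → [tovehukib]
2 Final Devoicing: [tovehukib] → [tovehukip]
3 Intervocalic Voicing: [tovehukip] → [tovehugip]

[tovehugip]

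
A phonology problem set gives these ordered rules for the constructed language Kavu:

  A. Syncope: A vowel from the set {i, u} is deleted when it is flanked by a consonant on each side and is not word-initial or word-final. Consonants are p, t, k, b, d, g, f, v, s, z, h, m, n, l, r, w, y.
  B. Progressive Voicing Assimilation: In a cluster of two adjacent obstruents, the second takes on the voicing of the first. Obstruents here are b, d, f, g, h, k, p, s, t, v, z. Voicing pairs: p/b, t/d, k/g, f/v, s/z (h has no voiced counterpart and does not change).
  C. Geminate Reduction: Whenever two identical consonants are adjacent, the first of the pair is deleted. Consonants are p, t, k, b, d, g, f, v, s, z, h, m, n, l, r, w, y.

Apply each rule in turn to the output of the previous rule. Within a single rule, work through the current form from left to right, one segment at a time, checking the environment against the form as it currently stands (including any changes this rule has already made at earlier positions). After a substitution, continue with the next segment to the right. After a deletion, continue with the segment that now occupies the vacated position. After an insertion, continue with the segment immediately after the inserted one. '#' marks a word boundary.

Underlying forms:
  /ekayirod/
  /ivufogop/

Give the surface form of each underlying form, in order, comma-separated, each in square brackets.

/ekayirod/:
  A Syncope: [ekayirod] → [ekayrod]
  B Progressive Voicing Assimilation: no change — [ekayrod]
  C Geminate Reduction: no change — [ekayrod]
/ivufogop/:
  A Syncope: [ivufogop] → [ivfogop]
  B Progressive Voicing Assimilation: [ivfogop] → [ivvogop]
  C Geminate Reduction: [ivvogop] → [ivogop]

[ekayrod], [ivogop]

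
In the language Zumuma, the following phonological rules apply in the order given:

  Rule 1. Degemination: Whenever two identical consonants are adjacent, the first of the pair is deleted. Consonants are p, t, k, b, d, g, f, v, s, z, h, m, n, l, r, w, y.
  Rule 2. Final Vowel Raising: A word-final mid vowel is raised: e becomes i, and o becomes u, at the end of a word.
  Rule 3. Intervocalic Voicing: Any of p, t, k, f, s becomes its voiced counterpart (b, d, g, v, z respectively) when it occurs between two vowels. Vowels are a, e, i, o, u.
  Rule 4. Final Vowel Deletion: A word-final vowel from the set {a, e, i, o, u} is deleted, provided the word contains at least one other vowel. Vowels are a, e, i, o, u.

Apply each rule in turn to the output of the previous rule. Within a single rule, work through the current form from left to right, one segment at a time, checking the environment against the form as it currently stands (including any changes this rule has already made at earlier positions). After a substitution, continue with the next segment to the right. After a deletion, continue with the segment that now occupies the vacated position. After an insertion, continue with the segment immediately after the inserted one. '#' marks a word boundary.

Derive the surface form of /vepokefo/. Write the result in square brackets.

[vebogev]

Rule 1 Degemination: no change — [vepokefo]
Rule 2 Final Vowel Raising: [vepokefo] → [vepokefu]
Rule 3 Intervocalic Voicing: [vepokefu] → [vebogevu]
Rule 4 Final Vowel Deletion: [vebogevu] → [vebogev]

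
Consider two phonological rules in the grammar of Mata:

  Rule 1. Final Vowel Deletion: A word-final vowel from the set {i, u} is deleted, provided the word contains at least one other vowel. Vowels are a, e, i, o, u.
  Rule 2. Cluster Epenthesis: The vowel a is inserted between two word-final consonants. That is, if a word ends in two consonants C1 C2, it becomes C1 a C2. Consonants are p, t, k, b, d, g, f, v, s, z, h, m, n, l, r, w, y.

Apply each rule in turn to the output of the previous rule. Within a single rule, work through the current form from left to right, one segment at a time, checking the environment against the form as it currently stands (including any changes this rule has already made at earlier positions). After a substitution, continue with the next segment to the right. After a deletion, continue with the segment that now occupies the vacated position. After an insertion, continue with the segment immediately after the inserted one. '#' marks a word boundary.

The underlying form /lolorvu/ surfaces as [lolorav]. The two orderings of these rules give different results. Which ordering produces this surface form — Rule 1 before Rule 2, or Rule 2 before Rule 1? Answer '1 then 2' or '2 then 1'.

1 then 2

Order 1 then 2:
  1 Final Vowel Deletion: [lolorvu] → [lolorv]
  2 Cluster Epenthesis: [lolorv] → [lolorav]
  result: [lolorav]
Order 2 then 1:
  2 Cluster Epenthesis: no change — [lolorvu]
  1 Final Vowel Deletion: [lolorvu] → [lolorv]
  result: [lolorv]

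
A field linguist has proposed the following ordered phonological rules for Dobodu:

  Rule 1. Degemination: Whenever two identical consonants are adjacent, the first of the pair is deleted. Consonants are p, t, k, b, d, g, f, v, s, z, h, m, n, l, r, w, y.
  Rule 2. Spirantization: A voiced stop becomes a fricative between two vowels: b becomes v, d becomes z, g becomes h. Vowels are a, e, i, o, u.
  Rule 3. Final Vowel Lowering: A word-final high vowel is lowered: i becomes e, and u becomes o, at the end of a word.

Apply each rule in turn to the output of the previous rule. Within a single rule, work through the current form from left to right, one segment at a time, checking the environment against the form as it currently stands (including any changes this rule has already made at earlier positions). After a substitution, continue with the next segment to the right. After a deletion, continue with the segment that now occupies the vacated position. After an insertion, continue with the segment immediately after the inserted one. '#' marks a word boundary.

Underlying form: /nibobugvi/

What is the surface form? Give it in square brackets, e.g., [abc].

[nivovugve]

Rule 1 Degemination: no change — [nibobugvi]
Rule 2 Spirantization: [nibobugvi] → [nivovugvi]
Rule 3 Final Vowel Lowering: [nivovugvi] → [nivovugve]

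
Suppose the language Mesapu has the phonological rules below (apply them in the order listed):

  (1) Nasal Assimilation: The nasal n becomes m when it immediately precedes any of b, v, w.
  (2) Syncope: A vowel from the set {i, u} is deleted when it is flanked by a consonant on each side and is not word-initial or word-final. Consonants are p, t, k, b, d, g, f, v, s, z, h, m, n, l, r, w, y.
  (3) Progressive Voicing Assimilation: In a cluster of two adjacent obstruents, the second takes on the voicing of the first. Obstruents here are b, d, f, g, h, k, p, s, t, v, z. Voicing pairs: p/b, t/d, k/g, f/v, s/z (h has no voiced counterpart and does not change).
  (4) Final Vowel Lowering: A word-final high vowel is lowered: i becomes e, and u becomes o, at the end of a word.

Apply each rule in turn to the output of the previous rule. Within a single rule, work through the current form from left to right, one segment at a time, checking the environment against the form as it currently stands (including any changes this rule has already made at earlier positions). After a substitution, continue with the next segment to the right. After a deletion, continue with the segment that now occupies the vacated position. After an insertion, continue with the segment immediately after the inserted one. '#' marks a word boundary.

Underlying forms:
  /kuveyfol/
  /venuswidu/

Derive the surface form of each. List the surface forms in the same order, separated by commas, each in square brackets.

[kfeyfol], [venswdo]

/kuveyfol/:
  (1) Nasal Assimilation: no change — [kuveyfol]
  (2) Syncope: [kuveyfol] → [kveyfol]
  (3) Progressive Voicing Assimilation: [kveyfol] → [kfeyfol]
  (4) Final Vowel Lowering: no change — [kfeyfol]
/venuswidu/:
  (1) Nasal Assimilation: no change — [venuswidu]
  (2) Syncope: [venuswidu] → [venswdu]
  (3) Progressive Voicing Assimilation: no change — [venswdu]
  (4) Final Vowel Lowering: [venswdu] → [venswdo]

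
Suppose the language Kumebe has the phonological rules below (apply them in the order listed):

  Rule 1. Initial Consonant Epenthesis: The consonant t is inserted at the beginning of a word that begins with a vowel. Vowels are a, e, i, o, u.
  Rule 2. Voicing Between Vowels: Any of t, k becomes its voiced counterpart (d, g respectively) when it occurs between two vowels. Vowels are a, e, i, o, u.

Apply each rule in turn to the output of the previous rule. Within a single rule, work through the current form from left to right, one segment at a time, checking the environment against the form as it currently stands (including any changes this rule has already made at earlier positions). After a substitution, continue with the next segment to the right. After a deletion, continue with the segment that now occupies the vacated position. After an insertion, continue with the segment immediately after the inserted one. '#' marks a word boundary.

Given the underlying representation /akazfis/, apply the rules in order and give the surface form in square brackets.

Rule 1 Initial Consonant Epenthesis: [akazfis] → [takazfis]
Rule 2 Voicing Between Vowels: [takazfis] → [tagazfis]

[tagazfis]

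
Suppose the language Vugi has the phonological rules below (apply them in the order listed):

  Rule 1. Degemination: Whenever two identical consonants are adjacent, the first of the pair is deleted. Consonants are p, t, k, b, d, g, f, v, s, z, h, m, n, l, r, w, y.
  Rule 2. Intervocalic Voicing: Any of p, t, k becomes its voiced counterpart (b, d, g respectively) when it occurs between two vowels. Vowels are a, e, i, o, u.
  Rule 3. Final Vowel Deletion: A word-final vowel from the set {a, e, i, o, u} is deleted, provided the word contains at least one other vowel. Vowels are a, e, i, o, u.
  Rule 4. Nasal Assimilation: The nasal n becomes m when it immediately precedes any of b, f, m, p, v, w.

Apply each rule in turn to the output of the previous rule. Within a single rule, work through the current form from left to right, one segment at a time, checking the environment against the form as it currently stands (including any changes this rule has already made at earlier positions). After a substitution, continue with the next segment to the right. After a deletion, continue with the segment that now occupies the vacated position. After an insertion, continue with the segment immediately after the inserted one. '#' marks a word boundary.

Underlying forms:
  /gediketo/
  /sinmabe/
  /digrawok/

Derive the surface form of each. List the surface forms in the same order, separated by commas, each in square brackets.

/gediketo/:
  Rule 1 Degemination: no change — [gediketo]
  Rule 2 Intervocalic Voicing: [gediketo] → [gedigedo]
  Rule 3 Final Vowel Deletion: [gedigedo] → [gediged]
  Rule 4 Nasal Assimilation: no change — [gediged]
/sinmabe/:
  Rule 1 Degemination: no change — [sinmabe]
  Rule 2 Intervocalic Voicing: no change — [sinmabe]
  Rule 3 Final Vowel Deletion: [sinmabe] → [sinmab]
  Rule 4 Nasal Assimilation: [sinmab] → [simmab]
/digrawok/:
  Rule 1 Degemination: no change — [digrawok]
  Rule 2 Intervocalic Voicing: no change — [digrawok]
  Rule 3 Final Vowel Deletion: no change — [digrawok]
  Rule 4 Nasal Assimilation: no change — [digrawok]

[gediged], [simmab], [digrawok]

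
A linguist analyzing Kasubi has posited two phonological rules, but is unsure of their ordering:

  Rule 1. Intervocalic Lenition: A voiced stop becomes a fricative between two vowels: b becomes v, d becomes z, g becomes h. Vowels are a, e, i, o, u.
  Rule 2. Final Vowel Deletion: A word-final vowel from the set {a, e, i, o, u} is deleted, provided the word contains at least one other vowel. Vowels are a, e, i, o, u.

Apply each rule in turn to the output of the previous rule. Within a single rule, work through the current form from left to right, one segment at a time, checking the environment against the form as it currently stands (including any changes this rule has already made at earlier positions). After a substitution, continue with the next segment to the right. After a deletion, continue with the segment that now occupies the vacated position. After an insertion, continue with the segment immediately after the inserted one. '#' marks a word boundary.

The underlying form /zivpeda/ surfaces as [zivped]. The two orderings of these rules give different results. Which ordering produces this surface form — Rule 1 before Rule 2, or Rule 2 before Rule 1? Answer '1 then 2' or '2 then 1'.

Order 1 then 2:
  1 Intervocalic Lenition: [zivpeda] → [zivpeza]
  2 Final Vowel Deletion: [zivpeza] → [zivpez]
  result: [zivpez]
Order 2 then 1:
  2 Final Vowel Deletion: [zivpeda] → [zivped]
  1 Intervocalic Lenition: no change — [zivped]
  result: [zivped]

2 then 1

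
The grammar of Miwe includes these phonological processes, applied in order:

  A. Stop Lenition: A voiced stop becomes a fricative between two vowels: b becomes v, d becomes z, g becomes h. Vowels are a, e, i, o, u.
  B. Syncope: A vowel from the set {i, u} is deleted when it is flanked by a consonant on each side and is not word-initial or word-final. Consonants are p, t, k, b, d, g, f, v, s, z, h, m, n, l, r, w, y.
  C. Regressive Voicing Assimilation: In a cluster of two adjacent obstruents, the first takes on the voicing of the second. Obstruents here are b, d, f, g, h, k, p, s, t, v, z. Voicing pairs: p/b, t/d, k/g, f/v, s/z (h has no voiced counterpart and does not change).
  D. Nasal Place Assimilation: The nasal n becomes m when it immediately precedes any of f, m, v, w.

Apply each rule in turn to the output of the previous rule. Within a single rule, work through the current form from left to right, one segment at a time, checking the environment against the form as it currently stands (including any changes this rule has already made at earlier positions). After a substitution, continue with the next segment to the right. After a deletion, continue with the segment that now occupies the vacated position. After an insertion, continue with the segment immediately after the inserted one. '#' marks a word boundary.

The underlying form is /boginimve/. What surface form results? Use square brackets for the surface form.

[bohmmve]

A Stop Lenition: [boginimve] → [bohinimve]
B Syncope: [bohinimve] → [bohnmve]
C Regressive Voicing Assimilation: no change — [bohnmve]
D Nasal Place Assimilation: [bohnmve] → [bohmmve]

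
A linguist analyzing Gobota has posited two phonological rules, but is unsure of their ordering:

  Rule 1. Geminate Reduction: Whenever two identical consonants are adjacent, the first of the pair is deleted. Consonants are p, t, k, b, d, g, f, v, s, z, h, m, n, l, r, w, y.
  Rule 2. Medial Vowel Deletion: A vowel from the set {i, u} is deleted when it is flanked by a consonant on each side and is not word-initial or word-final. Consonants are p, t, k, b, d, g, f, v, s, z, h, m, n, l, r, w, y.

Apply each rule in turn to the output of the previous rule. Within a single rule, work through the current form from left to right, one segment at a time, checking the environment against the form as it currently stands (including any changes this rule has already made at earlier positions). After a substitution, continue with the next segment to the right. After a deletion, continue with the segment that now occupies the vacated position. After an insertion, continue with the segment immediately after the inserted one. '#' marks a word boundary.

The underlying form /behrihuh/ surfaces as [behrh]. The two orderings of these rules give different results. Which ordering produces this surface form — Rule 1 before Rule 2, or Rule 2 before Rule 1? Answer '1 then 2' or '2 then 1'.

Order 1 then 2:
  1 Geminate Reduction: no change — [behrihuh]
  2 Medial Vowel Deletion: [behrihuh] → [behrhh]
  result: [behrhh]
Order 2 then 1:
  2 Medial Vowel Deletion: [behrihuh] → [behrhh]
  1 Geminate Reduction: [behrhh] → [behrh]
  result: [behrh]

2 then 1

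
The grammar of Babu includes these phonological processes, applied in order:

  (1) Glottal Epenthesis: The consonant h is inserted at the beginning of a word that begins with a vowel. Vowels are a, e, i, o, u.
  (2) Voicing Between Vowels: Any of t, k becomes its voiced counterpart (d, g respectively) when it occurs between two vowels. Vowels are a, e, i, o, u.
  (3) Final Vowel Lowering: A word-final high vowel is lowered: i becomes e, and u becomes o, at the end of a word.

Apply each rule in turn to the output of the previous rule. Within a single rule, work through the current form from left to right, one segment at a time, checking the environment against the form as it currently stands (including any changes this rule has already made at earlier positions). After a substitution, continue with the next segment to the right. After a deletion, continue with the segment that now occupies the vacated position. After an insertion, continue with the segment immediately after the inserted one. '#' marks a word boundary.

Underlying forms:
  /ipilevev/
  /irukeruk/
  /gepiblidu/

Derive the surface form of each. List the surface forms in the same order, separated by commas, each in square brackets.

/ipilevev/:
  (1) Glottal Epenthesis: [ipilevev] → [hipilevev]
  (2) Voicing Between Vowels: no change — [hipilevev]
  (3) Final Vowel Lowering: no change — [hipilevev]
/irukeruk/:
  (1) Glottal Epenthesis: [irukeruk] → [hirukeruk]
  (2) Voicing Between Vowels: [hirukeruk] → [hirugeruk]
  (3) Final Vowel Lowering: no change — [hirugeruk]
/gepiblidu/:
  (1) Glottal Epenthesis: no change — [gepiblidu]
  (2) Voicing Between Vowels: no change — [gepiblidu]
  (3) Final Vowel Lowering: [gepiblidu] → [gepiblido]

[hipilevev], [hirugeruk], [gepiblido]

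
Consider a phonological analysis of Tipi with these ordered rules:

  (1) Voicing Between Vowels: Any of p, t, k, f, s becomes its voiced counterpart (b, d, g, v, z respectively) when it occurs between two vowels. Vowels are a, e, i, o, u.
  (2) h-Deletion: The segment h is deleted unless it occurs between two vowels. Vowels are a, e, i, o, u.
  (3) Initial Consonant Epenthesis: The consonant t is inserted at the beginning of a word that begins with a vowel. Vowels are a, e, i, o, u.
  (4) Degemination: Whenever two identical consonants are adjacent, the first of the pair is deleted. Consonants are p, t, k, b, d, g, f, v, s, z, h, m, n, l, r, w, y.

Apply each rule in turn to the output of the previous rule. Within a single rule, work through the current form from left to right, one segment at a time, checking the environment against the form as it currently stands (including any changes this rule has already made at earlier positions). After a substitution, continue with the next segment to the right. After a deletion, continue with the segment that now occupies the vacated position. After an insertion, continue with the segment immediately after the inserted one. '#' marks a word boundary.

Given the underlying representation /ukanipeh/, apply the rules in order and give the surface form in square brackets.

[tuganibe]

(1) Voicing Between Vowels: [ukanipeh] → [uganibeh]
(2) h-Deletion: [uganibeh] → [uganibe]
(3) Initial Consonant Epenthesis: [uganibe] → [tuganibe]
(4) Degemination: no change — [tuganibe]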